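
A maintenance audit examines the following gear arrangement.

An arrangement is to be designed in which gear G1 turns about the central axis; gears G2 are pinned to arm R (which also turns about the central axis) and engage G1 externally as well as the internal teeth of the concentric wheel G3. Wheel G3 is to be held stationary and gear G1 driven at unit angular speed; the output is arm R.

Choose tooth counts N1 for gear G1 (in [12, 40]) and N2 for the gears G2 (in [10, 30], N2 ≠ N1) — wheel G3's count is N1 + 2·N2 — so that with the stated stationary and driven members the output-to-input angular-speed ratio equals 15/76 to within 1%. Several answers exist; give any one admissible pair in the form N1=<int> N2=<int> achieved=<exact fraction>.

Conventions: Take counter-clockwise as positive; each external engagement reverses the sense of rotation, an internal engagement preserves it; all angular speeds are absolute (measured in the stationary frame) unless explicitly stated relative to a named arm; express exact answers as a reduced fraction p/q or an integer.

topology: planetary set — design target 15/76, arm = carrier (Willis)
Willis with ω_ring = 0: ω_arm/ω_sun = N1/(N1+N3); set equal to 15/76  ⇒  N3/N1 = 1/(15/76) − 1 = 61/15
N3 = N1 + 2·N2  ⇒  N2/N1 = (N3/N1 − 1)/2 = (61/15 − 1)/2 = 23/15
smallest multiple with N1 ≥ 12 and N2 ≥ 10: k = 1  ⇒  N1 = 1·15 = 15, N2 = 1·23 = 23 (N1 ≤ 40, N2 ≤ 30, N2 ≠ N1 ✓), N3 = 15 + 2·23 = 61
check: N1/(N1+N3) with N1 = 15, N3 = 61 gives 15/76; |achieved − target| = 0 ≤ 3/1520 ✓

N1=15 N2=23 achieved=15/76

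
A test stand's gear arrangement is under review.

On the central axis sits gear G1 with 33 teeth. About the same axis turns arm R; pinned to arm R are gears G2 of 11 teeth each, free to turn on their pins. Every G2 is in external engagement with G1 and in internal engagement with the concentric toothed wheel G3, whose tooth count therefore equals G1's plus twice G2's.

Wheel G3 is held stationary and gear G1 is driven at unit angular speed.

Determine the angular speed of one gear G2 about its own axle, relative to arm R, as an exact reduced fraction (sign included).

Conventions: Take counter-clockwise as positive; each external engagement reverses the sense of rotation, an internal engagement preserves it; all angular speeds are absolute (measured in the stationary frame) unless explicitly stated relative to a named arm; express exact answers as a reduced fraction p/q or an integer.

-15/8

topology: planetary set — G1 33T / G2 11T / G3 55T, arm = carrier (Willis)
ring teeth: 33 + 2·11 = 55
33(ω_sun−ω_arm) = −55(ω_ring−ω_arm),  ω_ring = 0, ω_sun = 1
33(1−ω_arm) = −55(0−ω_arm)  ⇒  88·ω_arm = 33  ⇒  ω_arm = 3/8
sun–planet mesh: 33·(1−3/8) = −11·(ω_p−ω_arm)  ⇒  ω_p−ω_arm = -15/8
exact speed ratio = -15/8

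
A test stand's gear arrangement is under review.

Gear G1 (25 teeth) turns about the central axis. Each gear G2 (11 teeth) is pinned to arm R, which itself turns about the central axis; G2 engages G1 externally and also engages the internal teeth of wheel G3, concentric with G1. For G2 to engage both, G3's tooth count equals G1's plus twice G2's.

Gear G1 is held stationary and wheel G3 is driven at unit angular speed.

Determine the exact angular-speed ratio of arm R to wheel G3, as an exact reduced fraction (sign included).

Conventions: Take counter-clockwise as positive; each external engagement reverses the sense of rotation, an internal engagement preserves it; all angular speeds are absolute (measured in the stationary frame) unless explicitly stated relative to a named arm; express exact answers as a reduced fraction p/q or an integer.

class = planetary set [G3 = 25+2·11 = 47; Willis about the carrier]
ring teeth: 25 + 2·11 = 47
25(ω_sun−ω_arm) = −47(ω_ring−ω_arm),  ω_sun = 0, ω_ring = 1
25(0−ω_arm) = −47(1−ω_arm)  ⇒  72·ω_arm = 47  ⇒  ω_arm = 47/72
ω_out/ω_in = 47/72

47/72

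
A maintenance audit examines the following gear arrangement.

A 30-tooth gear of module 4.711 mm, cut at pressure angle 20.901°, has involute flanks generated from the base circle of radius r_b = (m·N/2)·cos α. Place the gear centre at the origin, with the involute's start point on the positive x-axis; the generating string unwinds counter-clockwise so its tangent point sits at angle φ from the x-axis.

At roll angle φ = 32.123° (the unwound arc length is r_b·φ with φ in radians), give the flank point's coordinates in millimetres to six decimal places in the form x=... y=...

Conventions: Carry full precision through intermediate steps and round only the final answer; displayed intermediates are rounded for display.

x=75.589220 y=3.757418

recognized (one wheel, involute flank): single-mesh tooth geometry, m = 4.711, N = 30
pitch radius r_p = m·N/2 = 4.711·30/2 = 70.665000
base radius r_b = r_p·cos α = 70.665000·cos 20.901° = 66.015119
roll angle φ = 32.123° = 0.56065212 rad
x = r_b·(cos φ + φ·sin φ) = 75.589220
y = r_b·(sin φ − φ·cos φ) = 3.757418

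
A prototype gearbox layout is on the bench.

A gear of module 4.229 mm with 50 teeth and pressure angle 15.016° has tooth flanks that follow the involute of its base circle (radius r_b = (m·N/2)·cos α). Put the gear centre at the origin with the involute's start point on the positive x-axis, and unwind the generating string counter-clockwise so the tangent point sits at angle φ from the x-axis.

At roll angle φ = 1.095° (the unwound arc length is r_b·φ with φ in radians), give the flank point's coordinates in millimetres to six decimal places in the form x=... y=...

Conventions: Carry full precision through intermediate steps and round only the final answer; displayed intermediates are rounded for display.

class = single-mesh tooth geometry [base-circle involute, m = 4.229, 50T]
pitch radius r_p = m·N/2 = 4.229·50/2 = 105.725000
base radius r_b = r_p·cos α = 105.725000·cos 15.016° = 102.114863
roll angle φ = 1.095° = 0.01911136 rad
x = r_b·(cos φ + φ·sin φ) = 102.133509
y = r_b·(sin φ − φ·cos φ) = 0.000238

x=102.133509 y=0.000238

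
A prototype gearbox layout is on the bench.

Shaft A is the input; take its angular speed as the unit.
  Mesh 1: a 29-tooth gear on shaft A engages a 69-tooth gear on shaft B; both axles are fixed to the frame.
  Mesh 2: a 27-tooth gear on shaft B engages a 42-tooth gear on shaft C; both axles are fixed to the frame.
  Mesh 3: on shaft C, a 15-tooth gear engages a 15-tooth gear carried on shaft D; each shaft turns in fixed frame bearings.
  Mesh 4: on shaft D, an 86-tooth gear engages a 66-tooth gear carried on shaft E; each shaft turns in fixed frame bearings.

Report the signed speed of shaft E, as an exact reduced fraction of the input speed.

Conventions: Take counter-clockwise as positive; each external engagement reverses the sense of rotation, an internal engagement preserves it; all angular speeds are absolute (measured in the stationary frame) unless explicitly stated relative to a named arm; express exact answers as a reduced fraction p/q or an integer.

4-mesh fixed-axis compound train (all bearings frame-fixed)
mesh 1 [29T→69T]: |ω|/ω_in = 1×29/69 = 29/69, sense flips to −
mesh 2 [27T→42T]: |ω|/ω_in = (29/69)×27/42 = 87/322, sense flips to +
mesh 3 [15T→15T]: |ω|/ω_in = (87/322)×15/15 = 87/322, sense flips to −
mesh 4 [86T→66T]: |ω|/ω_in = (87/322)×86/66 = 1247/3542, sense flips to +
signed output speed (× input speed) = 1247/3542

1247/3542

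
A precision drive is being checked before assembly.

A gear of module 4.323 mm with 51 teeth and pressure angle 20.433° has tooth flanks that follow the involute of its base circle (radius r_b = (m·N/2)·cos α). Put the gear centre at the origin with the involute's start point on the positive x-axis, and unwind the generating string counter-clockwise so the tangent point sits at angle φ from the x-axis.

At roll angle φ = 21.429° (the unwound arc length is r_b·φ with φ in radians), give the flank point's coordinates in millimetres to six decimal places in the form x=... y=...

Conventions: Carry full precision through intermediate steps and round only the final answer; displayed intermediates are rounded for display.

single-mesh involute tooth geometry (51T wheel at module 4.323)
pitch radius r_p = m·N/2 = 4.323·51/2 = 110.236500
base radius r_b = r_p·cos α = 110.236500·cos 20.433° = 103.300537
roll angle φ = 21.429° = 0.37400661 rad
x = r_b·(cos φ + φ·sin φ) = 110.274726
y = r_b·(sin φ − φ·cos φ) = 1.776364

x=110.274726 y=1.776364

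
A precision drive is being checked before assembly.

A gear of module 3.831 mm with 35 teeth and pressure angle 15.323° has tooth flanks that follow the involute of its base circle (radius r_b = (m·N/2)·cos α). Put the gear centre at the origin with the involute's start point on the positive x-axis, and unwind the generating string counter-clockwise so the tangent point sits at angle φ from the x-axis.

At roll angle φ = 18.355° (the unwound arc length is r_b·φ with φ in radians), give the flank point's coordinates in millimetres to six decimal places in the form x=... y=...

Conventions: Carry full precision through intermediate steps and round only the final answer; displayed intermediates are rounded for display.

single-mesh involute tooth geometry (35T wheel at module 3.831)
pitch radius r_p = m·N/2 = 3.831·35/2 = 67.042500
base radius r_b = r_p·cos α = 67.042500·cos 15.323° = 64.659234
roll angle φ = 18.355° = 0.32035518 rad
x = r_b·(cos φ + φ·sin φ) = 67.892497
y = r_b·(sin φ − φ·cos φ) = 0.701360

x=67.892497 y=0.701360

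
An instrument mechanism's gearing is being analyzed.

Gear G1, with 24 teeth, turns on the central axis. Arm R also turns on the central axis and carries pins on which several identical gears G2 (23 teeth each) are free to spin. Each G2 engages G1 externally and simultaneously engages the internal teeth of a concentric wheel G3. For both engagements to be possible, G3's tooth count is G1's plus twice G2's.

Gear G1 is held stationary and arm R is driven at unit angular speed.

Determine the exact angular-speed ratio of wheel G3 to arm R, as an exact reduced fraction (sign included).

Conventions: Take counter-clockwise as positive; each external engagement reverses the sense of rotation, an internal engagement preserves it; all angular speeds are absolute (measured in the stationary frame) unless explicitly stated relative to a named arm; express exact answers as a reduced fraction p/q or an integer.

planetary set (24T centre, 23T on arm, 70T internal) — Willis relation
ring teeth: 24 + 2·23 = 70
24(ω_sun−ω_arm) = −70(ω_ring−ω_arm),  ω_sun = 0, ω_arm = 1
ω_ring = 1 − (24/70)(0−1) = 47/35
ω_out/ω_in = 47/35

47/35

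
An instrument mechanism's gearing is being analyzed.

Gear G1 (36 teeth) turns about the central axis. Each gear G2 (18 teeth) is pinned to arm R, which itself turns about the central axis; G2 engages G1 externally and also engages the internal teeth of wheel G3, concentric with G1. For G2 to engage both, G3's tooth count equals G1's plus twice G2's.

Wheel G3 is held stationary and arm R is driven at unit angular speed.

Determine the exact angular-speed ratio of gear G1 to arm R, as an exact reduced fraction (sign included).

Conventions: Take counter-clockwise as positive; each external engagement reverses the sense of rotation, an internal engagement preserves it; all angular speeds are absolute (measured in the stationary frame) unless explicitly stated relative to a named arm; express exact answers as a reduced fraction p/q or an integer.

planetary set (36T centre, 18T on arm, 72T internal) — Willis relation
ring teeth: 36 + 2·18 = 72
36(ω_sun−ω_arm) = −72(ω_ring−ω_arm),  ω_ring = 0, ω_arm = 1
ω_sun = 1 − (72/36)(0−1) = 3
ω_out/ω_in = 3

3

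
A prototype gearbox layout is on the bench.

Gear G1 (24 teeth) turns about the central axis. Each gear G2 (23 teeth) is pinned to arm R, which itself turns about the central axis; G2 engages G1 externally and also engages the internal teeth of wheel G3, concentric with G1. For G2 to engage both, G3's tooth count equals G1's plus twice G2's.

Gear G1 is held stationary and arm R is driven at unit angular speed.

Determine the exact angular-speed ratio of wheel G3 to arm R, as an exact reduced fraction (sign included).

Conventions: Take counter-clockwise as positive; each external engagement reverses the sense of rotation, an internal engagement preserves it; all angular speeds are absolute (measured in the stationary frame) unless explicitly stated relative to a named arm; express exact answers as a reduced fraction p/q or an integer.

47/35

planetary set (24T centre, 23T on arm, 70T internal) — Willis relation
ring teeth: 24 + 2·23 = 70
24(ω_sun−ω_arm) = −70(ω_ring−ω_arm),  ω_sun = 0, ω_arm = 1
ω_ring = 1 − (24/70)(0−1) = 47/35
ω_out/ω_in = 47/35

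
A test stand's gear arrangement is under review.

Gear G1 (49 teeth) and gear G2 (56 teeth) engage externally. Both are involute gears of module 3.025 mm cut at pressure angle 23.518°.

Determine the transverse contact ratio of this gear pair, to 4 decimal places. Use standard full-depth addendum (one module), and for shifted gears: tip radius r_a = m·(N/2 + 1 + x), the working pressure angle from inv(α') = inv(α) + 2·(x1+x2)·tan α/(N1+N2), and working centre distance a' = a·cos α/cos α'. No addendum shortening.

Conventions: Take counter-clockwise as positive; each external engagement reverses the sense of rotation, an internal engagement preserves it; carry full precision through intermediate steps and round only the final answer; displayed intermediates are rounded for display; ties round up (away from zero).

1.5972

single-mesh involute tooth geometry (49T engaging 56T at module 3.025)
base radii: r_b1 = 67.956327, r_b2 = 77.664374
tip radii: r_a1 = 77.137500, r_a2 = 87.725000
no profile shift: α' = α, a' = a
action lengths: √(r_a1²−r_b1²) = 36.498377, √(r_a2²−r_b2²) = 40.791183
base pitch p_b = π·m·cos α = 8.713922
CR = (36.498377 + 40.791183 − 158.812500·sin 23.51800°)/8.713922 = 1.597154
contact ratio ≈ 1.5972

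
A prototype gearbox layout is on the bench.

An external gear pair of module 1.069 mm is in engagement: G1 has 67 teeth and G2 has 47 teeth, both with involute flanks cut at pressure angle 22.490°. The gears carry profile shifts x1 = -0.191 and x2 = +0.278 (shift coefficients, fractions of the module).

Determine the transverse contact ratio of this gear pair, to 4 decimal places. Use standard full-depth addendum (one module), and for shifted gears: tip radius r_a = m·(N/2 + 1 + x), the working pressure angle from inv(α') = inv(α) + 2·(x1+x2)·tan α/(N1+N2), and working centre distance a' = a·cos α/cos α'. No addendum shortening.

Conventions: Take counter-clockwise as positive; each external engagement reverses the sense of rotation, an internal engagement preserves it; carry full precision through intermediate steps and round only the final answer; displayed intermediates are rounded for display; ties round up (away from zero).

class = single-mesh tooth geometry [involute pair 67T × 47T, m = 1.069]
base radii: r_b1 = 33.087903, r_b2 = 23.210917
tip radii: r_a1 = 36.676321, r_a2 = 26.487682
inv(α') = inv(22.490°) + 2·(-0.191+0.278)·tan α/(67+47) = 0.02211646  ⇒  α' = 22.69906°
a' = a·cos α / cos α' = 60.9330·cos 22.490°/cos 22.69906° = 61.025594
action lengths: √(r_a1²−r_b1²) = 15.822237, √(r_a2²−r_b2²) = 12.761294
base pitch p_b = π·m·cos α = 3.102947
CR = (15.822237 + 12.761294 − 61.025594·sin 22.69906°)/3.102947 = 1.622428
contact ratio ≈ 1.6224

1.6224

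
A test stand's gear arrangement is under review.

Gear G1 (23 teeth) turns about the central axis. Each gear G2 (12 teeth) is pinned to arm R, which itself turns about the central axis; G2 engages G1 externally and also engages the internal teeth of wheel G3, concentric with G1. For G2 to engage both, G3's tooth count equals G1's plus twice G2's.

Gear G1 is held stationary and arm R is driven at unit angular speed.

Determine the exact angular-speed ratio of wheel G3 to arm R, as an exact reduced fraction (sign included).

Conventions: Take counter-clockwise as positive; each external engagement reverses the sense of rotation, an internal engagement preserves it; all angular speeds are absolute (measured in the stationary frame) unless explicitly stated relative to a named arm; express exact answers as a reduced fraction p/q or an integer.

70/47

planetary set (23T centre, 12T on arm, 47T internal) — Willis relation
ring teeth: 23 + 2·12 = 47
23(ω_sun−ω_arm) = −47(ω_ring−ω_arm),  ω_sun = 0, ω_arm = 1
ω_ring = 1 − (23/47)(0−1) = 70/47
ω_out/ω_in = 70/47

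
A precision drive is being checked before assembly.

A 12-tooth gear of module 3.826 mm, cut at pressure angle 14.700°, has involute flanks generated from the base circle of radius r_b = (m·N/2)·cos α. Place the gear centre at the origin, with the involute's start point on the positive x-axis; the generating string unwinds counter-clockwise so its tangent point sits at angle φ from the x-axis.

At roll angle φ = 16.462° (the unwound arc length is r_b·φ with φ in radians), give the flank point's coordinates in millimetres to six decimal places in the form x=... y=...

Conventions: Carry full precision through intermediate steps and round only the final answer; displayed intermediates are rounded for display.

single-mesh involute tooth geometry (12T wheel at module 3.826)
pitch radius r_p = m·N/2 = 3.826·12/2 = 22.956000
base radius r_b = r_p·cos α = 22.956000·cos 14.700° = 22.204599
roll angle φ = 16.462° = 0.28731610 rad
x = r_b·(cos φ + φ·sin φ) = 23.102272
y = r_b·(sin φ − φ·cos φ) = 0.174105

x=23.102272 y=0.174105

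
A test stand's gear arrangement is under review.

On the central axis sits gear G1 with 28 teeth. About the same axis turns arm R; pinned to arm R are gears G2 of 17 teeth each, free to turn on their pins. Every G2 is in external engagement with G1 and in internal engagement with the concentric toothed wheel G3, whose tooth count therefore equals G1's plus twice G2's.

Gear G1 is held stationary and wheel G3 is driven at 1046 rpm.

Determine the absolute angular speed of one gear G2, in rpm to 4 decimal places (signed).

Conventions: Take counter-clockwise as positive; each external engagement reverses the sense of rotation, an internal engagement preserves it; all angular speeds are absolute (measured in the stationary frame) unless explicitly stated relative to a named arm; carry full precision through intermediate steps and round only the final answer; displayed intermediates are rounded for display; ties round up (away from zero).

recognized (axles ride arm R): planetary set, 28/17/62 teeth
normalise by the input: solve with ω_ring = 1, then scale by 1046 rpm
ring teeth: 28 + 2·17 = 62
28(ω_sun−ω_arm) = −62(ω_ring−ω_arm),  ω_sun = 0, ω_ring = 1
28(0−ω_arm) = −62(1−ω_arm)  ⇒  90·ω_arm = 62  ⇒  ω_arm = 31/45
sun–planet mesh: 28·(0−31/45) = −17·(ω_p−ω_arm)  ⇒  ω_p−ω_arm = 868/765
ω_p = 31/45 + 868/765 = 31/17
scale: ω_p = 31/17 × 1046 rpm = +1907.4118 rpm

+1907.4118 rpm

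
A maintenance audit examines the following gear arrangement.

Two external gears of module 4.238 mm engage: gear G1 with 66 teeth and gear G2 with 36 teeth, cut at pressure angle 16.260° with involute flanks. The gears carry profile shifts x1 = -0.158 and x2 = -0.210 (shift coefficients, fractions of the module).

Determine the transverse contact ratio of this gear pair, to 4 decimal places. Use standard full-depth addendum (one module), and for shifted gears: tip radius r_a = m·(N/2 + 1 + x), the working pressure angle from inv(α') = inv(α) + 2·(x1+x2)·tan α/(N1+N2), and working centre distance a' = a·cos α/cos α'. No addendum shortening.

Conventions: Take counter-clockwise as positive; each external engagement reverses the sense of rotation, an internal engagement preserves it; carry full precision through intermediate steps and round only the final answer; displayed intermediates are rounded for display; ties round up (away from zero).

topology: single-mesh involute geometry — m = 4.238, 66T/36T pair
base radii: r_b1 = 134.259980, r_b2 = 73.232716
tip radii: r_a1 = 143.422396, r_a2 = 79.632020
inv(α') = inv(16.260°) + 2·(-0.158-0.210)·tan α/(66+36) = 0.00576771  ⇒  α' = 14.68835°
a' = a·cos α / cos α' = 216.1380·cos 16.260°/cos 14.68835° = 214.502791
action lengths: √(r_a1²−r_b1²) = 50.440475, √(r_a2²−r_b2²) = 31.276635
base pitch p_b = π·m·cos α = 12.781520
CR = (50.440475 + 31.276635 − 214.502791·sin 14.68835°)/12.781520 = 2.138048
contact ratio ≈ 2.1380

2.1380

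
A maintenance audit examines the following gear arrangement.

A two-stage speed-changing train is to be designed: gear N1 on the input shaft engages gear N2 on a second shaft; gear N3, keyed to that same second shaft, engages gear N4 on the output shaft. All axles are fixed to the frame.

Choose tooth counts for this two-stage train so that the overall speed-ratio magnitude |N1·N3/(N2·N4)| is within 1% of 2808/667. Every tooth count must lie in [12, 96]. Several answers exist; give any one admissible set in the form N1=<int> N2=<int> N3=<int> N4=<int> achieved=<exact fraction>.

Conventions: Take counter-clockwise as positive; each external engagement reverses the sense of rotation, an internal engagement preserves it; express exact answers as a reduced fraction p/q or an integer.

N1=36 N2=23 N3=78 N4=29 achieved=2808/667

class = fixed-axis compound train [2-stage, 2808/667 wanted]
target = 2808/667 in lowest terms: an exact hit needs N1·N3 = k·2808 and N2·N4 = k·667 for one integer k, every count in [12, 96]; additionally prefer no 1:1 stage (N1 ≠ N2, N3 ≠ N4)
k = 1: N1·N3 = 2808 = 36·78, N2·N4 = 667 = 23·29
achieved = 36·78/(23·29) = 2808/667; |achieved − target| = 0 ≤ 702/16675 ✓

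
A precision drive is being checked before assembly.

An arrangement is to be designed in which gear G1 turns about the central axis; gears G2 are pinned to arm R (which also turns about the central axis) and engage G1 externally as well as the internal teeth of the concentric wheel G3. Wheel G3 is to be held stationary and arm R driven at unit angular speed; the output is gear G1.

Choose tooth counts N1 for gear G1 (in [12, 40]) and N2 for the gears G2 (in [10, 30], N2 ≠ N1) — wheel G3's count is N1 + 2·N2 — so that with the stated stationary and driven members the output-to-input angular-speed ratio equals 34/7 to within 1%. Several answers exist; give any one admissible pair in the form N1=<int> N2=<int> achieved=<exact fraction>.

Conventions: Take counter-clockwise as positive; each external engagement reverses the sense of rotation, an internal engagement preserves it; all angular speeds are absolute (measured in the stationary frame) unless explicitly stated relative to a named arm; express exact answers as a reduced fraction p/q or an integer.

class = planetary set [ratio 34/7 wanted; Willis about the carrier]
Willis with ω_ring = 0: ω_sun/ω_arm = (N1+N3)/N1; set equal to 34/7  ⇒  N3/N1 = 34/7 − 1 = 27/7
N3 = N1 + 2·N2  ⇒  N2/N1 = (N3/N1 − 1)/2 = (27/7 − 1)/2 = 10/7
smallest multiple with N1 ≥ 12 and N2 ≥ 10: k = 2  ⇒  N1 = 2·7 = 14, N2 = 2·10 = 20 (N1 ≤ 40, N2 ≤ 30, N2 ≠ N1 ✓), N3 = 14 + 2·20 = 54
check: (N1+N3)/N1 with N1 = 14, N3 = 54 gives 34/7; |achieved − target| = 0 ≤ 17/350 ✓

N1=14 N2=20 achieved=34/7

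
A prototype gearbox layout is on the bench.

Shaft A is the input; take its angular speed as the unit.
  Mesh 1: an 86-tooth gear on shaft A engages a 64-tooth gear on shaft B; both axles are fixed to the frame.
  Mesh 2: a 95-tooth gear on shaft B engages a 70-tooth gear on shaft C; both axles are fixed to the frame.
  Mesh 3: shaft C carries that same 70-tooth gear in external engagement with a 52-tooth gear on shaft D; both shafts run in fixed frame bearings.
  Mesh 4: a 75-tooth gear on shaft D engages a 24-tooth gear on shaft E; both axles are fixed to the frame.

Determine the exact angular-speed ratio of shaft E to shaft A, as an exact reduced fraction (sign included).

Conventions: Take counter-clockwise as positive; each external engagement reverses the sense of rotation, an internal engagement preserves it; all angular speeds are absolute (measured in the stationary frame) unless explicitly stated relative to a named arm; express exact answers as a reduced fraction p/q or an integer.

class = fixed-axis compound train [4 meshes; 4 ratios multiply, 4 sense flips]
mesh 1 [86T→64T]: running ratio 43/32, sense −
mesh 2 [95T→70T]: running ratio 817/448, sense +
mesh 3 [70T→52T]: running ratio 4085/1664, sense −
mesh 4 [75T→24T]: running ratio 102125/13312, sense +
ω_out/ω_in = 102125/13312

102125/13312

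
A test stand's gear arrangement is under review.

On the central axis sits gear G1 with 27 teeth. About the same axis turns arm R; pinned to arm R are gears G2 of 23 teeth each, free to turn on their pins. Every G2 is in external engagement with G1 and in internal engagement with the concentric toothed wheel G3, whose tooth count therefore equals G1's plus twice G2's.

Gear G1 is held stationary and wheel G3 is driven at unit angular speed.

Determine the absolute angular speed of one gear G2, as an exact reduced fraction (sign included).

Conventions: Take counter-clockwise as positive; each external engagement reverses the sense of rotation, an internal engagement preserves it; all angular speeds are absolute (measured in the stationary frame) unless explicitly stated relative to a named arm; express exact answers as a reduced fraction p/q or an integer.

topology: planetary set — G1 27T / G2 23T / G3 73T, arm = carrier (Willis)
ring teeth: 27 + 2·23 = 73
27(ω_sun−ω_arm) = −73(ω_ring−ω_arm),  ω_sun = 0, ω_ring = 1
27(0−ω_arm) = −73(1−ω_arm)  ⇒  100·ω_arm = 73  ⇒  ω_arm = 73/100
sun–planet mesh: 27·(0−73/100) = −23·(ω_p−ω_arm)  ⇒  ω_p−ω_arm = 1971/2300
ω_p = 73/100 + 1971/2300 = 73/46
exact speed ratio = 73/46

73/46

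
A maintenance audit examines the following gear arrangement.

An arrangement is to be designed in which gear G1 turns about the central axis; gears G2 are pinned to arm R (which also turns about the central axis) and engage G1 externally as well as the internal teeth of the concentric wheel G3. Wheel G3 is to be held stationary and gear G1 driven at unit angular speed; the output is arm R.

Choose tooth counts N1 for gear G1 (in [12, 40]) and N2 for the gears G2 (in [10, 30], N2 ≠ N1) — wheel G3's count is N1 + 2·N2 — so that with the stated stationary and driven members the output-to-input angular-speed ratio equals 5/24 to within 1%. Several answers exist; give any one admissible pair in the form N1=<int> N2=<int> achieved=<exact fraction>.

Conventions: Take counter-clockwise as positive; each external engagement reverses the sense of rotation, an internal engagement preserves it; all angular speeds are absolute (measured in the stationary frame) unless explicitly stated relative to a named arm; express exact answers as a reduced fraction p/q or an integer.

planetary set to be sized for 5/24 (Willis relation)
Willis with ω_ring = 0: ω_arm/ω_sun = N1/(N1+N3); set equal to 5/24  ⇒  N3/N1 = 1/(5/24) − 1 = 19/5
N3 = N1 + 2·N2  ⇒  N2/N1 = (N3/N1 − 1)/2 = (19/5 − 1)/2 = 7/5
smallest multiple with N1 ≥ 12 and N2 ≥ 10: k = 3  ⇒  N1 = 3·5 = 15, N2 = 3·7 = 21 (N1 ≤ 40, N2 ≤ 30, N2 ≠ N1 ✓), N3 = 15 + 2·21 = 57
check: N1/(N1+N3) with N1 = 15, N3 = 57 gives 5/24; |achieved − target| = 0 ≤ 1/480 ✓

N1=15 N2=21 achieved=5/24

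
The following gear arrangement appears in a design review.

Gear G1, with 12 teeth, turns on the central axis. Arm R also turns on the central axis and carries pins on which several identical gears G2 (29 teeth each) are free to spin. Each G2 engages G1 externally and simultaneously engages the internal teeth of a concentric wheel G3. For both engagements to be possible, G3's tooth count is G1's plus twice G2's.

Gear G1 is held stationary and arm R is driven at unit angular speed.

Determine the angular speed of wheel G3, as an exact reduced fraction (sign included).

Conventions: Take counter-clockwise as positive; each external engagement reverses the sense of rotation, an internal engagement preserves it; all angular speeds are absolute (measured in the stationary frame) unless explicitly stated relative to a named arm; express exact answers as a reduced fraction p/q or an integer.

41/35

class = planetary set [G3 = 12+2·29 = 70; Willis about the carrier]
ring teeth: 12 + 2·29 = 70
12(ω_sun−ω_arm) = −70(ω_ring−ω_arm),  ω_sun = 0, ω_arm = 1
ω_ring = 1 − (12/70)(0−1) = 41/35
exact speed ratio = 41/35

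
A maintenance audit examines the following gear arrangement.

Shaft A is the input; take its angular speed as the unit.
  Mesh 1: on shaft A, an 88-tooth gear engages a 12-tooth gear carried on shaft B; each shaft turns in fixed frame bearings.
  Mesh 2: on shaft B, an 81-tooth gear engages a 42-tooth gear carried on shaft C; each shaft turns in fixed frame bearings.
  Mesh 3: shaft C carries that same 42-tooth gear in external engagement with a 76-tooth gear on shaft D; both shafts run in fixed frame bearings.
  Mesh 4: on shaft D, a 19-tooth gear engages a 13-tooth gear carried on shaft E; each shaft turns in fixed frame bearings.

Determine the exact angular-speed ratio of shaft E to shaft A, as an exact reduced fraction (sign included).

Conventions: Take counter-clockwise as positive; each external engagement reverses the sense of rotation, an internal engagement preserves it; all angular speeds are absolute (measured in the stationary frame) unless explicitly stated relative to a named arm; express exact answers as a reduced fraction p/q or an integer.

class = fixed-axis compound train [4 meshes; 4 ratios multiply, 4 sense flips]
mesh 1 [88T→12T]: running ratio 22/3, sense −
mesh 2 [81T→42T]: running ratio 99/7, sense +
mesh 3 [42T→76T]: running ratio 297/38, sense −
mesh 4 [19T→13T]: running ratio 297/26, sense +
ω_out/ω_in = 297/26

297/26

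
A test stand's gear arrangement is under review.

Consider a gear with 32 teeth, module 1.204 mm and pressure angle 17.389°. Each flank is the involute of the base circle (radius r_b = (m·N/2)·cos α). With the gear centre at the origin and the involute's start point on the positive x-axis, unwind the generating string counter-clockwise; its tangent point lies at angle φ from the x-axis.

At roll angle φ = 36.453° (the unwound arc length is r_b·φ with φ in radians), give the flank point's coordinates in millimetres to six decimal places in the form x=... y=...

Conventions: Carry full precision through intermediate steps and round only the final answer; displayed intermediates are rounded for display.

x=21.736132 y=1.515161

class = single-mesh tooth geometry [base-circle involute, m = 1.204, 32T]
pitch radius r_p = m·N/2 = 1.204·32/2 = 19.264000
base radius r_b = r_p·cos α = 19.264000·cos 17.389° = 18.383591
roll angle φ = 36.453° = 0.63622487 rad
x = r_b·(cos φ + φ·sin φ) = 21.736132
y = r_b·(sin φ − φ·cos φ) = 1.515161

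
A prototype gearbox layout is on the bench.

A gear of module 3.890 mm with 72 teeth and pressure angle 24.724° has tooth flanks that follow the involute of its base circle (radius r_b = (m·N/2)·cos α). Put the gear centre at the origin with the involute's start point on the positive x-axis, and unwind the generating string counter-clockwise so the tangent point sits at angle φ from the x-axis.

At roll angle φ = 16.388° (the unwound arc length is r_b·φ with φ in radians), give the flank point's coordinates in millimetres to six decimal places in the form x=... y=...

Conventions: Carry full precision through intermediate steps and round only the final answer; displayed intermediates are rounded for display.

topology: single-mesh involute geometry — m = 3.890, N = 72
pitch radius r_p = m·N/2 = 3.890·72/2 = 140.040000
base radius r_b = r_p·cos α = 140.040000·cos 24.724° = 127.202962
roll angle φ = 16.388° = 0.28602456 rad
x = r_b·(cos φ + φ·sin φ) = 132.300266
y = r_b·(sin φ − φ·cos φ) = 0.984076

x=132.300266 y=0.984076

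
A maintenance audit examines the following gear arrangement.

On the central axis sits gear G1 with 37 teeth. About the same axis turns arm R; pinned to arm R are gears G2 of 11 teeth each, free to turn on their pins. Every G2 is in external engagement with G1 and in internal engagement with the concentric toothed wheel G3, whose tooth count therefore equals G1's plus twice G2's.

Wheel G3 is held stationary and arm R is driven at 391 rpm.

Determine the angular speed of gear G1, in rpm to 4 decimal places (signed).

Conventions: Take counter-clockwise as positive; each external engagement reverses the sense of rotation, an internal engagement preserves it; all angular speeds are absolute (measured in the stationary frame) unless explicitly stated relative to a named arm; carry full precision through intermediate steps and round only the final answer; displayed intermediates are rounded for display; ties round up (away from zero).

+1014.4865 rpm

class = planetary set [G3 = 37+2·11 = 59; Willis about the carrier]
normalise by the input: solve with ω_arm = 1, then scale by 391 rpm
ring teeth: 37 + 2·11 = 59
37(ω_sun−ω_arm) = −59(ω_ring−ω_arm),  ω_ring = 0, ω_arm = 1
ω_sun = 1 − (59/37)(0−1) = 96/37
scale: ω_sun = 96/37 × 391 rpm = +1014.4865 rpm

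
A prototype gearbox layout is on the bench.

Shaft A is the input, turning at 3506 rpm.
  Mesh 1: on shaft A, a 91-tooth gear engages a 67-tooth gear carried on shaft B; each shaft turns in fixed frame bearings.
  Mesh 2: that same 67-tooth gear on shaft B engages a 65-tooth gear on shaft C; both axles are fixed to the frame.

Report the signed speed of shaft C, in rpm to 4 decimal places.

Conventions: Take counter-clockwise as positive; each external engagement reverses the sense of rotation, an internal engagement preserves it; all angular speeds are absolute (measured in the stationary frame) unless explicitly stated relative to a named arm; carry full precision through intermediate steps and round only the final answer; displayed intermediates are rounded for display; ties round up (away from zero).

+4908.4000 rpm

topology: fixed-axis compound train — 2 meshes, A→C
mesh 1 [91T→67T]: ω = 3506.0000×91/67 = 4761.8806 rpm, sense flips to −
mesh 2 [67T→65T]: ω = 4761.8806×67/65 = 4908.4000 rpm, sense flips to +
signed output speed = +4908.4000 rpm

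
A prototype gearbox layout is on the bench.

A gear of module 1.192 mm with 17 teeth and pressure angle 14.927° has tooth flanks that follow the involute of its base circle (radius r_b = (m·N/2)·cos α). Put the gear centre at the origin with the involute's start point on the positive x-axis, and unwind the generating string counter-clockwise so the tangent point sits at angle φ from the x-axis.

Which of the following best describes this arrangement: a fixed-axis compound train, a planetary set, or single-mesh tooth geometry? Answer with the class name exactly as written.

single-mesh tooth geometry

single-mesh involute tooth geometry (17T wheel at module 1.192)
classification: single-mesh tooth geometry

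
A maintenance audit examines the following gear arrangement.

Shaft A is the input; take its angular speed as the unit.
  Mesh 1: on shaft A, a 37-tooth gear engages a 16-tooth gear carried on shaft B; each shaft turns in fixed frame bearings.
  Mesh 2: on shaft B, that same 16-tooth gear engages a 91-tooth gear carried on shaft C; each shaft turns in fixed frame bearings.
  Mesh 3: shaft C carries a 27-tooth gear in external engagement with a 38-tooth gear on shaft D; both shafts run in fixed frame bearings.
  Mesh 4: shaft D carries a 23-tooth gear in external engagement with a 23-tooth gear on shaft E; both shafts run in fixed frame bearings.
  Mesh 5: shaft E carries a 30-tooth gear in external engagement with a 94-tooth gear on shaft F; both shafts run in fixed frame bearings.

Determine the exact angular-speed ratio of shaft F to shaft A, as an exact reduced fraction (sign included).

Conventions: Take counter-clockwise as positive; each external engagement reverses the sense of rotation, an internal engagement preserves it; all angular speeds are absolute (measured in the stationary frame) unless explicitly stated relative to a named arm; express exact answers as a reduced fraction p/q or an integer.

-14985/162526

class = fixed-axis compound train [5 meshes; 5 ratios multiply, 5 sense flips]
mesh 1 [37T→16T]: running ratio 37/16, sense −
mesh 2 [16T→91T]: running ratio 37/91, sense +
mesh 3 [27T→38T]: running ratio 999/3458, sense −
mesh 4 [23T→23T]: running ratio 999/3458, sense +
mesh 5 [30T→94T]: running ratio 14985/162526, sense −
ω_out/ω_in = -14985/162526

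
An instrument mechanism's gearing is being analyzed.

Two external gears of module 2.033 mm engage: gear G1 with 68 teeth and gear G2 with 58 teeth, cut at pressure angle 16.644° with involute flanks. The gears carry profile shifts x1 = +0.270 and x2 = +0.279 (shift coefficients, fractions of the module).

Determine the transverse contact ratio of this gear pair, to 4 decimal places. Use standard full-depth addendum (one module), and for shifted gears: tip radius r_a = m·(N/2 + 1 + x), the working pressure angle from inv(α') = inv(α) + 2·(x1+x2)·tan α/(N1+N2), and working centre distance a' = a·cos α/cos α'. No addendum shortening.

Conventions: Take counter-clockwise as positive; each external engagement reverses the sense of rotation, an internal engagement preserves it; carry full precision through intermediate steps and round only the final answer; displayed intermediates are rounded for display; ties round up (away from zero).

class = single-mesh tooth geometry [involute pair 68T × 58T, m = 2.033]
base radii: r_b1 = 66.225989, r_b2 = 56.486873
tip radii: r_a1 = 71.703910, r_a2 = 61.557207
inv(α') = inv(16.644°) + 2·(+0.270+0.279)·tan α/(68+58) = 0.01106186  ⇒  α' = 18.16203°
a' = a·cos α / cos α' = 128.0790·cos 16.644°/cos 18.16203° = 129.147119
action lengths: √(r_a1²−r_b1²) = 27.487618, √(r_a2²−r_b2²) = 24.464729
base pitch p_b = π·m·cos α = 6.119267
CR = (27.487618 + 24.464729 − 129.147119·sin 18.16203°)/6.119267 = 1.911424
contact ratio ≈ 1.9114

1.9114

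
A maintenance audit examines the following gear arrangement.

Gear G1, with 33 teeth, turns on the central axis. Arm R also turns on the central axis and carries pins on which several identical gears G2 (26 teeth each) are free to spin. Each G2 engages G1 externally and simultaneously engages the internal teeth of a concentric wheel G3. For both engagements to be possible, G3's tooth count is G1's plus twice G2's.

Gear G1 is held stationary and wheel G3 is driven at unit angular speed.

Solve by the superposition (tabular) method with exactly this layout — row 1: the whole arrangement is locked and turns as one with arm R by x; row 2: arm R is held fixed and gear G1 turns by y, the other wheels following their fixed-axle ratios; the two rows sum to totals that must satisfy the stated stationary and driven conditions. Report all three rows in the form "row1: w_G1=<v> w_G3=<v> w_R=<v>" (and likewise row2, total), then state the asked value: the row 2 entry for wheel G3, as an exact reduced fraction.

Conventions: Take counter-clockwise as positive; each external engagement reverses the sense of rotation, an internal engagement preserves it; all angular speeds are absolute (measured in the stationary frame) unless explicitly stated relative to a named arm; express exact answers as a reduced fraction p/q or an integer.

row1: w_G1=85/118 w_G3=85/118 w_R=85/118
row2: w_G1=-85/118 w_G3=33/118 w_R=0
total: w_G1=0 w_G3=1 w_R=85/118
asked value: 33/118

topology: planetary set — G1 33T / G2 26T / G3 85T, arm = carrier (Willis)
superposition row 1 [locked train]: every member turns x
row 2: sun turns y, ring = −(33/85)·y, arm 0
boundary: total ω_sun = x + y = 0 and total ω_ring = x − (33/85)·y = 1  ⇒  y = -85/118, x = 85/118
row 2 ring = −(33/85)·(-85/118) = 33/118
totals (row 1 + row 2): sun 85/118 + (-85/118) = 0, ring 85/118 + 33/118 = 1, arm 85/118 + 0 = 85/118
asked cell (row2, ring) = 33/118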